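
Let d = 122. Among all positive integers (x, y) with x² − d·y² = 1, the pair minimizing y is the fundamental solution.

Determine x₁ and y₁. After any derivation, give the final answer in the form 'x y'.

√122 = [11; 22, …], period ℓ=1 (odd) → k=1
i=0: a=11 ⇒ p=11, q=1
i=1: a=22 ⇒ p=243, q=22
fundamental: x₁=243, y₁=22  (since 59049 − 122·484 = 1)

243 22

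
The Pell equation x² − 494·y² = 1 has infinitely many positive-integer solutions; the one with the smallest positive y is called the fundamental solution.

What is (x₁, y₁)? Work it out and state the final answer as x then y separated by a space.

d=494: √d = [22; 4,2,2,1,2,1,2,2,4,44] (ℓ=10, even), read p_9/q_9
a_0=22:  p_0=22·1+0=22,  q_0=22·0+1=1
…
a_2=2:  p_2=2·89+22=200,  q_2=2·4+1=9
…
a_8=2:  p_8=2·6979+2556=16514,  q_8=2·314+115=743
a_9=4:  p_9=4·16514+6979=73035,  q_9=4·743+314=3286
fundamental: x₁=73035, y₁=3286  (since 5334111225 − 494·10797796 = 1)

73035 3286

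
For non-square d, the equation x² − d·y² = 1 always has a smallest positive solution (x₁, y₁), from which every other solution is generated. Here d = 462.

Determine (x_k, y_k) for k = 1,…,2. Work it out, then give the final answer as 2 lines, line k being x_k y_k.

43 2
3697 172

[21; 2,42] for √462; ℓ=2 ⇒ convergent index 1
step 0: (21, 1)  from 21·(1,0) + (0,1)
step 1: (43, 2)  from 2·(21,1) + (1,0)
→ (43, 2).  Check: 43²=1849, 462·2²=1848, difference 1.
(43+2√462)^2 = 3697 + 172√462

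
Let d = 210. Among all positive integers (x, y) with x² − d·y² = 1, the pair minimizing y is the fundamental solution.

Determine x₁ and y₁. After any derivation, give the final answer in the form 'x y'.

[14; 2,28] for √210; ℓ=2 ⇒ convergent index 1
step 0: (14, 1)  from 14·(1,0) + (0,1)
step 1: (29, 2)  from 2·(14,1) + (1,0)
→ (29, 2).  Check: 29²=841, 210·2²=840, difference 1.

29 2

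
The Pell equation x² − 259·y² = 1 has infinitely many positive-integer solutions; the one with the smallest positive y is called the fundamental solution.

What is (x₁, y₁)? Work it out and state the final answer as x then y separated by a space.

847225 52644

√259 → a₀=16, period (10,1,2,3,4,3,2,1,10,32); ℓ=10 even so k=9
i=0: a=16 ⇒ p=16, q=1
i=1: a=10 ⇒ p=161, q=10
…
i=3: a=2 ⇒ p=515, q=32
…
i=5: a=4 ⇒ p=7403, q=460
i=6: a=3 ⇒ p=23931, q=1487
i=7: a=2 ⇒ p=55265, q=3434
i=8: a=1 ⇒ p=79196, q=4921
i=9: a=10 ⇒ p=847225, q=52644
→ (847225, 52644).  Check: 847225²=717790200625, 259·52644²=717790200624, difference 1.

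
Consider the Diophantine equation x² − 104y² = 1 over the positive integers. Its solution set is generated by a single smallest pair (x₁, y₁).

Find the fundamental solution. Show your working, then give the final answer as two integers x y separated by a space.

51 5

d=104: √d = [10; 5,20] (ℓ=2, even), read p_1/q_1
k=0  a_k=10  p_k/q_k = 10/1
k=1  a_k=5  p_k/q_k = 51/5
→ (51, 5).  Check: 51²=2601, 104·5²=2600, difference 1.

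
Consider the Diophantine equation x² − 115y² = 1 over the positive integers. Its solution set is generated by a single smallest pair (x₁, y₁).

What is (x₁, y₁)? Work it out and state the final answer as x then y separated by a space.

√115 = [10; 1,2,1,1,1,1,1,2,1,20, …], period ℓ=10 (even) → k=9
k=0  a_k=10  p_k/q_k = 10/1
k=1  a_k=1  p_k/q_k = 11/1
k=2  a_k=2  p_k/q_k = 32/3
k=3  a_k=1  p_k/q_k = 43/4
k=4  a_k=1  p_k/q_k = 75/7
k=5  a_k=1  p_k/q_k = 118/11
k=6  a_k=1  p_k/q_k = 193/18
k=7  a_k=1  p_k/q_k = 311/29
k=8  a_k=2  p_k/q_k = 815/76
k=9  a_k=1  p_k/q_k = 1126/105
(x₁, y₁) = (1126, 105);  1126² − 115·105² = 1 ✓

1126 105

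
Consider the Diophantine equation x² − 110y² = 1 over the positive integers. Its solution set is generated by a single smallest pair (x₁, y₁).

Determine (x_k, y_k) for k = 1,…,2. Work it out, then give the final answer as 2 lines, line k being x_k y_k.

21 2
881 84

√110 → a₀=10, period (2,20); ℓ=2 even so k=1
step 0: (10, 1)  from 10·(1,0) + (0,1)
step 1: (21, 2)  from 2·(10,1) + (1,0)
fundamental: x₁=21, y₁=2  (since 441 − 110·4 = 1)
(x_2, y_2) = (21·21 + 110·2·2, 21·2 + 2·21) = (881, 84)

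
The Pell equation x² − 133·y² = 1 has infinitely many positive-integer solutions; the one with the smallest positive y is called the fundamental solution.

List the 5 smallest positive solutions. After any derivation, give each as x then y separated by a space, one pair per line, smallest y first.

[11; 1,1,7,5,1,…,1,1,22] for √133; ℓ=16 ⇒ convergent index 15
i=0: a=11 ⇒ p=11, q=1
i=1: a=1 ⇒ p=12, q=1
i=2: a=1 ⇒ p=23, q=2
i=3: a=7 ⇒ p=173, q=15
i=4: a=5 ⇒ p=888, q=77
i=5: a=1 ⇒ p=1061, q=92
i=6: a=1 ⇒ p=1949, q=169
…
i=8: a=2 ⇒ p=7969, q=691
i=9: a=1 ⇒ p=10979, q=952
i=10: a=1 ⇒ p=18948, q=1643
i=11: a=1 ⇒ p=29927, q=2595
i=12: a=5 ⇒ p=168583, q=14618
…
i=14: a=1 ⇒ p=1378591, q=119539
i=15: a=1 ⇒ p=2588599, q=224460
→ (2588599, 224460).  Check: 2588599²=6700844782801, 133·224460²=6700844782800, difference 1.
(2588599+224460√133)^2 = 13401689565601 + 1162073863080√133
(2588599+224460√133)^3 = 69383200415647777399 + 6016286479789825380√133
(2588599+224460√133)^4 = 359210566425477440164982401 + 31147506330593762303822160√133
(2588599+224460√133)^5 = 1859704226076779569066850908714999 + 161256807479731348725343689282300√133

2588599 224460
13401689565601 1162073863080
69383200415647777399 6016286479789825380
359210566425477440164982401 31147506330593762303822160
1859704226076779569066850908714999 161256807479731348725343689282300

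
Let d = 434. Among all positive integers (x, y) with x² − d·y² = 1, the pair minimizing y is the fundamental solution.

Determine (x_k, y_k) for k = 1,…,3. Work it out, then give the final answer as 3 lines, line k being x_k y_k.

[20; 1,4,1,40] for √434; ℓ=4 ⇒ convergent index 3
k=0  a_k=20  p_k/q_k = 20/1
k=1  a_k=1  p_k/q_k = 21/1
k=2  a_k=4  p_k/q_k = 104/5
k=3  a_k=1  p_k/q_k = 125/6
(x₁, y₁) = (125, 6);  125² − 434·6² = 1 ✓
(125+6√434)^2 = 31249 + 1500√434
(125+6√434)^3 = 7812125 + 374994√434

125 6
31249 1500
7812125 374994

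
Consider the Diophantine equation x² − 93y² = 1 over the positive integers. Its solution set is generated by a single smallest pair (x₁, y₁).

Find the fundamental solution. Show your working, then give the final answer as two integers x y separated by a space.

12151 1260

d=93: √d = [9; 1,1,1,4,6,4,1,1,1,18] (ℓ=10, even), read p_9/q_9
step 0: (9, 1)  from 9·(1,0) + (0,1)
…
step 2: (19, 2)  from 1·(10,1) + (9,1)
…
step 4: (135, 14)  from 4·(29,3) + (19,2)
step 5: (839, 87)  from 6·(135,14) + (29,3)
…
step 7: (4330, 449)  from 1·(3491,362) + (839,87)
step 8: (7821, 811)  from 1·(4330,449) + (3491,362)
step 9: (12151, 1260)  from 1·(7821,811) + (4330,449)
fundamental: x₁=12151, y₁=1260  (since 147646801 − 93·1587600 = 1)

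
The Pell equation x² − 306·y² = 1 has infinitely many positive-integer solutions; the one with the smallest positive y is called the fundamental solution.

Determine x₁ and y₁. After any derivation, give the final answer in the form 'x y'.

35 2

[17; 2,34] for √306; ℓ=2 ⇒ convergent index 1
i=0: a=17 ⇒ p=17, q=1
i=1: a=2 ⇒ p=35, q=2
fundamental: x₁=35, y₁=2  (since 1225 − 306·4 = 1)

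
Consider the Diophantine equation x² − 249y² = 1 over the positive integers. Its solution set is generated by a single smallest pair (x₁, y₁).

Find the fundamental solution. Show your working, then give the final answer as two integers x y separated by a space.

d=249: √d = [15; 1,3,1,1,5,…,3,1,30] (ℓ=16, even), read p_15/q_15
a_0=15:  p_0=15·1+0=15,  q_0=15·0+1=1
…
a_2=3:  p_2=3·16+15=63,  q_2=3·1+1=4
…
a_4=1:  p_4=1·79+63=142,  q_4=1·5+4=9
a_5=5:  p_5=5·142+79=789,  q_5=5·9+5=50
a_6=1:  p_6=1·789+142=931,  q_6=1·50+9=59
…
a_9=3:  p_9=3·36751+3582=113835,  q_9=3·2329+227=7214
…
a_11=5:  p_11=5·150586+113835=866765,  q_11=5·9543+7214=54929
a_12=1:  p_12=1·866765+150586=1017351,  q_12=1·54929+9543=64472
a_13=1:  p_13=1·1017351+866765=1884116,  q_13=1·64472+54929=119401
a_14=3:  p_14=3·1884116+1017351=6669699,  q_14=3·119401+64472=422675
a_15=1:  p_15=1·6669699+1884116=8553815,  q_15=1·422675+119401=542076
→ (8553815, 542076).  Check: 8553815²=73167751054225, 249·542076²=73167751054224, difference 1.

8553815 542076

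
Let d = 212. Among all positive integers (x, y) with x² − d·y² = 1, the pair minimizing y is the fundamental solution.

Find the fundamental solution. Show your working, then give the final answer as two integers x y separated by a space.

66249 4550

√212 = [14; 1,1,3,1,1,…,1,1,28, …], period ℓ=14 (even) → k=13
step 0: (14, 1)  from 14·(1,0) + (0,1)
step 1: (15, 1)  from 1·(14,1) + (1,0)
step 2: (29, 2)  from 1·(15,1) + (14,1)
step 3: (102, 7)  from 3·(29,2) + (15,1)
step 4: (131, 9)  from 1·(102,7) + (29,2)
step 5: (233, 16)  from 1·(131,9) + (102,7)
step 6: (364, 25)  from 1·(233,16) + (131,9)
step 7: (2417, 166)  from 6·(364,25) + (233,16)
step 8: (2781, 191)  from 1·(2417,166) + (364,25)
step 9: (5198, 357)  from 1·(2781,191) + (2417,166)
step 10: (7979, 548)  from 1·(5198,357) + (2781,191)
step 11: (29135, 2001)  from 3·(7979,548) + (5198,357)
step 12: (37114, 2549)  from 1·(29135,2001) + (7979,548)
step 13: (66249, 4550)  from 1·(37114,2549) + (29135,2001)
→ (66249, 4550).  Check: 66249²=4388930001, 212·4550²=4388930000, difference 1.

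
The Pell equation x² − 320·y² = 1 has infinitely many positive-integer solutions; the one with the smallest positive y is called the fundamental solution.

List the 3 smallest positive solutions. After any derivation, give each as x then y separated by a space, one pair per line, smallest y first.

161 9
51841 2898
16692641 933147

[17; 1,7,1,34] for √320; ℓ=4 ⇒ convergent index 3
a_0=17:  p_0=17·1+0=17,  q_0=17·0+1=1
…
a_2=7:  p_2=7·18+17=143,  q_2=7·1+1=8
a_3=1:  p_3=1·143+18=161,  q_3=1·8+1=9
(x₁, y₁) = (161, 9);  161² − 320·9² = 1 ✓
n=2: (161,9)∘(161,9) = (161·161+320·9·9, 161·9+9·161) = (51841,2898)
n=3: (51841,2898)∘(161,9) = (161·51841+320·9·2898, 161·2898+9·51841) = (16692641,933147)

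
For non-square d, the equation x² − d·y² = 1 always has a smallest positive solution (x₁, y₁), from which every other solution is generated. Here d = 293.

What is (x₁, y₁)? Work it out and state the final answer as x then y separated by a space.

12320649 719780

[17; 8,1,1,8,34] for √293; ℓ=5 ⇒ convergent index 9
a_0=17:  p_0=17·1+0=17,  q_0=17·0+1=1
…
a_2=1:  p_2=1·137+17=154,  q_2=1·8+1=9
a_3=1:  p_3=1·154+137=291,  q_3=1·9+8=17
a_4=8:  p_4=8·291+154=2482,  q_4=8·17+9=145
a_5=34:  p_5=34·2482+291=84679,  q_5=34·145+17=4947
a_6=8:  p_6=8·84679+2482=679914,  q_6=8·4947+145=39721
a_7=1:  p_7=1·679914+84679=764593,  q_7=1·39721+4947=44668
a_8=1:  p_8=1·764593+679914=1444507,  q_8=1·44668+39721=84389
a_9=8:  p_9=8·1444507+764593=12320649,  q_9=8·84389+44668=719780
(x₁, y₁) = (12320649, 719780);  12320649² − 293·719780² = 1 ✓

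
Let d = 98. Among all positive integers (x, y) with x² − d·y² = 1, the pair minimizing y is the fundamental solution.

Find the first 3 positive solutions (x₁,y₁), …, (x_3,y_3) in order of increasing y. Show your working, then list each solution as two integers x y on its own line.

99 10
19601 1980
3880899 392030

d=98: √d = [9; 1,8,1,18] (ℓ=4, even), read p_3/q_3
k=0  a_k=9  p_k/q_k = 9/1
…
k=2  a_k=8  p_k/q_k = 89/9
k=3  a_k=1  p_k/q_k = 99/10
fundamental: x₁=99, y₁=10  (since 9801 − 98·100 = 1)
k=2:  x_2 = 99·99+98·10·10 = 19601,  y_2 = 99·10+10·99 = 1980
k=3:  x_3 = 99·19601+98·10·1980 = 3880899,  y_3 = 99·1980+10·19601 = 392030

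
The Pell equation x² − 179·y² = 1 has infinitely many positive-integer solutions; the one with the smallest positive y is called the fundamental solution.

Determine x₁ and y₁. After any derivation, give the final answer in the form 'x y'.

4190210 313191

[13; 2,1,1,1,3,…,1,2,26] for √179; ℓ=14 ⇒ convergent index 13
k=0  a_k=13  p_k/q_k = 13/1
…
k=3  a_k=1  p_k/q_k = 67/5
…
k=5  a_k=3  p_k/q_k = 388/29
…
k=7  a_k=13  p_k/q_k = 26999/2018
k=8  a_k=5  p_k/q_k = 137042/10243
k=9  a_k=3  p_k/q_k = 438125/32747
k=10  a_k=1  p_k/q_k = 575167/42990
…
k=12  a_k=1  p_k/q_k = 1588459/118727
k=13  a_k=2  p_k/q_k = 4190210/313191
fundamental: x₁=4190210, y₁=313191  (since 17557859844100 − 179·98088602481 = 1)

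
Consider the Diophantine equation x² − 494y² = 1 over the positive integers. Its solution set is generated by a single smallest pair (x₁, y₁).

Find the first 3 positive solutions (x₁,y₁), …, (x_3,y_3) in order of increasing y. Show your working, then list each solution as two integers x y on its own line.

73035 3286
10668222449 479986020
1558307253052395 70111557938114

d=494: √d = [22; 4,2,2,1,2,1,2,2,4,44] (ℓ=10, even), read p_9/q_9
k=0  a_k=22  p_k/q_k = 22/1
k=1  a_k=4  p_k/q_k = 89/4
…
k=5  a_k=2  p_k/q_k = 1867/84
…
k=8  a_k=2  p_k/q_k = 16514/743
k=9  a_k=4  p_k/q_k = 73035/3286
→ (73035, 3286).  Check: 73035²=5334111225, 494·3286²=5334111224, difference 1.
(73035+3286√494)^2 = 10668222449 + 479986020√494
(73035+3286√494)^3 = 1558307253052395 + 70111557938114√494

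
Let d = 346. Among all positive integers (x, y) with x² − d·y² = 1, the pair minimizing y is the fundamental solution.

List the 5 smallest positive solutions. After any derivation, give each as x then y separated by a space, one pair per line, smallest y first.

17299 930
598510801 32176140
20707276675699 1113230090790
716430357827323201 38515534648976280
24787057499402451432499 1332560466672051244650

√346 = [18; 1,1,1,1,36, …], period ℓ=5 (odd) → k=9
step 0: (18, 1)  from 18·(1,0) + (0,1)
…
step 2: (37, 2)  from 1·(19,1) + (18,1)
…
step 7: (6901, 371)  from 1·(3497,188) + (3404,183)
step 8: (10398, 559)  from 1·(6901,371) + (3497,188)
step 9: (17299, 930)  from 1·(10398,559) + (6901,371)
fundamental: x₁=17299, y₁=930  (since 299255401 − 346·864900 = 1)
(x_2, y_2) = (17299·17299 + 346·930·930, 17299·930 + 930·17299) = (598510801, 32176140)
(x_3, y_3) = (17299·598510801 + 346·930·32176140, 17299·32176140 + 930·598510801) = (20707276675699, 1113230090790)
(x_4, y_4) = (17299·20707276675699 + 346·930·1113230090790, 17299·1113230090790 + 930·20707276675699) = (716430357827323201, 38515534648976280)
(x_5, y_5) = (17299·716430357827323201 + 346·930·38515534648976280, 17299·38515534648976280 + 930·716430357827323201) = (24787057499402451432499, 1332560466672051244650)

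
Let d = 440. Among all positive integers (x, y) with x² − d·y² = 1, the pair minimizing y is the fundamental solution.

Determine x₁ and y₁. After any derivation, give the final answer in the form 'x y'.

21 1

[20; 1,40] for √440; ℓ=2 ⇒ convergent index 1
i=0: a=20 ⇒ p=20, q=1
i=1: a=1 ⇒ p=21, q=1
→ (21, 1).  Check: 21²=441, 440·1²=440, difference 1.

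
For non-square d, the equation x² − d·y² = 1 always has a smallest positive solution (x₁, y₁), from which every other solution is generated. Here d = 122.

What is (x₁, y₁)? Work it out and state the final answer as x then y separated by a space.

√122 = [11; 22, …], period ℓ=1 (odd) → k=1
step 0: (11, 1)  from 11·(1,0) + (0,1)
step 1: (243, 22)  from 22·(11,1) + (1,0)
fundamental: x₁=243, y₁=22  (since 59049 − 122·484 = 1)

243 22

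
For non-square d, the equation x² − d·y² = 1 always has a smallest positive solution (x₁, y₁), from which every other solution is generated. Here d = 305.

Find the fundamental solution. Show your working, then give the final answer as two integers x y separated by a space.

489 28

√305 → a₀=17, period (2,6,2,34); ℓ=4 even so k=3
k=0  a_k=17  p_k/q_k = 17/1
k=1  a_k=2  p_k/q_k = 35/2
k=2  a_k=6  p_k/q_k = 227/13
k=3  a_k=2  p_k/q_k = 489/28
fundamental: x₁=489, y₁=28  (since 239121 − 305·784 = 1)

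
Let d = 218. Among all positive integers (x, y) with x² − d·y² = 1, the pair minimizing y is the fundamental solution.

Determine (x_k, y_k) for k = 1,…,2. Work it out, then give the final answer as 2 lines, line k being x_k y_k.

126003 8534
31753512017 2150619204

√218 → a₀=14, period (1,3,3,1,28); ℓ=5 odd so k=9
step 0: (14, 1)  from 14·(1,0) + (0,1)
…
step 4: (251, 17)  from 1·(192,13) + (59,4)
…
step 6: (7471, 506)  from 1·(7220,489) + (251,17)
…
step 8: (96370, 6527)  from 3·(29633,2007) + (7471,506)
step 9: (126003, 8534)  from 1·(96370,6527) + (29633,2007)
→ (126003, 8534).  Check: 126003²=15876756009, 218·8534²=15876756008, difference 1.
k=2:  x_2 = 126003·126003+218·8534·8534 = 31753512017,  y_2 = 126003·8534+8534·126003 = 2150619204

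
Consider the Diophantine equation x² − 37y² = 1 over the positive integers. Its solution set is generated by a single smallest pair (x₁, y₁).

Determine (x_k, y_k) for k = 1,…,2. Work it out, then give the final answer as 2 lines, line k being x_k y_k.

d=37: √d = [6; 12] (ℓ=1, odd), read p_1/q_1
k=0  a_k=6  p_k/q_k = 6/1
k=1  a_k=12  p_k/q_k = 73/12
fundamental: x₁=73, y₁=12  (since 5329 − 37·144 = 1)
n=2: (73,12)∘(73,12) = (73·73+37·12·12, 73·12+12·73) = (10657,1752)

73 12
10657 1752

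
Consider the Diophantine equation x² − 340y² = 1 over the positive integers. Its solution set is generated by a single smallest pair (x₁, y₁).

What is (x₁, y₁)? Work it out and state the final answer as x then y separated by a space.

285769 15498

[18; 2,3,1,1,1,…,3,2,36] for √340; ℓ=14 ⇒ convergent index 13
i=0: a=18 ⇒ p=18, q=1
i=1: a=2 ⇒ p=37, q=2
i=2: a=3 ⇒ p=129, q=7
…
i=4: a=1 ⇒ p=295, q=16
…
i=7: a=8 ⇒ p=6509, q=353
i=8: a=1 ⇒ p=7265, q=394
i=9: a=1 ⇒ p=13774, q=747
…
i=12: a=3 ⇒ p=125478, q=6805
i=13: a=2 ⇒ p=285769, q=15498
→ (285769, 15498).  Check: 285769²=81663921361, 340·15498²=81663921360, difference 1.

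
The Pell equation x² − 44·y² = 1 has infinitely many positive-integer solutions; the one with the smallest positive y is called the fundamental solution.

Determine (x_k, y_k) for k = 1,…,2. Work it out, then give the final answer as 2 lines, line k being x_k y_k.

199 30
79201 11940

√44 = [6; 1,1,1,2,1,1,1,12, …], period ℓ=8 (even) → k=7
step 0: (6, 1)  from 6·(1,0) + (0,1)
…
step 3: (20, 3)  from 1·(13,2) + (7,1)
…
step 6: (126, 19)  from 1·(73,11) + (53,8)
step 7: (199, 30)  from 1·(126,19) + (73,11)
fundamental: x₁=199, y₁=30  (since 39601 − 44·900 = 1)
(x_2, y_2) = (199·199 + 44·30·30, 199·30 + 30·199) = (79201, 11940)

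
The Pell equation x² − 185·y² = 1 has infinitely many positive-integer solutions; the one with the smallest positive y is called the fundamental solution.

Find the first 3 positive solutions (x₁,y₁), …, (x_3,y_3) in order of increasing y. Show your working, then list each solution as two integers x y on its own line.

9249 680
171088001 12578640
3164785833249 232679682040

d=185: √d = [13; 1,1,1,1,26] (ℓ=5, odd), read p_9/q_9
k=0  a_k=13  p_k/q_k = 13/1
k=1  a_k=1  p_k/q_k = 14/1
k=2  a_k=1  p_k/q_k = 27/2
k=3  a_k=1  p_k/q_k = 41/3
…
k=5  a_k=26  p_k/q_k = 1809/133
k=6  a_k=1  p_k/q_k = 1877/138
k=7  a_k=1  p_k/q_k = 3686/271
k=8  a_k=1  p_k/q_k = 5563/409
k=9  a_k=1  p_k/q_k = 9249/680
→ (9249, 680).  Check: 9249²=85544001, 185·680²=85544000, difference 1.
k=2:  x_2 = 9249·9249+185·680·680 = 171088001,  y_2 = 9249·680+680·9249 = 12578640
k=3:  x_3 = 9249·171088001+185·680·12578640 = 3164785833249,  y_3 = 9249·12578640+680·171088001 = 232679682040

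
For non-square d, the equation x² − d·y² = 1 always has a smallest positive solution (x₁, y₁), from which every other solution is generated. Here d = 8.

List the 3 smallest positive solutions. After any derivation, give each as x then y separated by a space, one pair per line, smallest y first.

3 1
17 6
99 35

[2; 1,4] for √8; ℓ=2 ⇒ convergent index 1
i=0: a=2 ⇒ p=2, q=1
i=1: a=1 ⇒ p=3, q=1
→ (3, 1).  Check: 3²=9, 8·1²=8, difference 1.
n=2: (3,1)∘(3,1) = (3·3+8·1·1, 3·1+1·3) = (17,6)
n=3: (17,6)∘(3,1) = (3·17+8·1·6, 3·6+1·17) = (99,35)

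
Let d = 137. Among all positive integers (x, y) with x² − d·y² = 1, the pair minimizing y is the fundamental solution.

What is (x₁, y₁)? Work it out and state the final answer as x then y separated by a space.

√137 = [11; 1,2,2,1,1,2,2,1,22, …], period ℓ=9 (odd) → k=17
step 0: (11, 1)  from 11·(1,0) + (0,1)
step 1: (12, 1)  from 1·(11,1) + (1,0)
…
step 3: (82, 7)  from 2·(35,3) + (12,1)
step 4: (117, 10)  from 1·(82,7) + (35,3)
…
step 6: (515, 44)  from 2·(199,17) + (117,10)
…
step 8: (1744, 149)  from 1·(1229,105) + (515,44)
step 9: (39597, 3383)  from 22·(1744,149) + (1229,105)
…
step 14: (694077, 59299)  from 1·(408178,34873) + (285899,24426)
…
step 16: (4286741, 366241)  from 2·(1796332,153471) + (694077,59299)
step 17: (6083073, 519712)  from 1·(4286741,366241) + (1796332,153471)
fundamental: x₁=6083073, y₁=519712  (since 37003777123329 − 137·270100562944 = 1)

6083073 519712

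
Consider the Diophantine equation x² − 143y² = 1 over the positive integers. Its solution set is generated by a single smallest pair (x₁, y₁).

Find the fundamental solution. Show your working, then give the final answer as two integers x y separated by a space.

12 1

√143 → a₀=11, period (1,22); ℓ=2 even so k=1
k=0  a_k=11  p_k/q_k = 11/1
k=1  a_k=1  p_k/q_k = 12/1
fundamental: x₁=12, y₁=1  (since 144 − 143·1 = 1)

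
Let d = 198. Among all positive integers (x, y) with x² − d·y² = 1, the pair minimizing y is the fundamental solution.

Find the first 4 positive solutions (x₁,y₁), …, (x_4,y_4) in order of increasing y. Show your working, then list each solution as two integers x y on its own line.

√198 → a₀=14, period (14,28); ℓ=2 even so k=1
a_0=14:  p_0=14·1+0=14,  q_0=14·0+1=1
a_1=14:  p_1=14·14+1=197,  q_1=14·1+0=14
→ (197, 14).  Check: 197²=38809, 198·14²=38808, difference 1.
(x_2, y_2) = (197·197 + 198·14·14, 197·14 + 14·197) = (77617, 5516)
(x_3, y_3) = (197·77617 + 198·14·5516, 197·5516 + 14·77617) = (30580901, 2173290)
(x_4, y_4) = (197·30580901 + 198·14·2173290, 197·2173290 + 14·30580901) = (12048797377, 856270744)

197 14
77617 5516
30580901 2173290
12048797377 856270744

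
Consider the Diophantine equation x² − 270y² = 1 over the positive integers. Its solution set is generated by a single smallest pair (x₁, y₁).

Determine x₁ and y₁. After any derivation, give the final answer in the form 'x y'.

5291 322

√270 = [16; 2,3,6,3,2,32, …], period ℓ=6 (even) → k=5
a_0=16:  p_0=16·1+0=16,  q_0=16·0+1=1
…
a_3=6:  p_3=6·115+33=723,  q_3=6·7+2=44
a_4=3:  p_4=3·723+115=2284,  q_4=3·44+7=139
a_5=2:  p_5=2·2284+723=5291,  q_5=2·139+44=322
(x₁, y₁) = (5291, 322);  5291² − 270·322² = 1 ✓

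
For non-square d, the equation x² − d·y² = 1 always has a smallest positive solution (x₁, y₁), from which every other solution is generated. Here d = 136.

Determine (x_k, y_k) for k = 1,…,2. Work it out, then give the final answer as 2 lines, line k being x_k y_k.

d=136: √d = [11; 1,1,1,22] (ℓ=4, even), read p_3/q_3
step 0: (11, 1)  from 11·(1,0) + (0,1)
step 1: (12, 1)  from 1·(11,1) + (1,0)
step 2: (23, 2)  from 1·(12,1) + (11,1)
step 3: (35, 3)  from 1·(23,2) + (12,1)
(x₁, y₁) = (35, 3);  35² − 136·3² = 1 ✓
(35+3√136)^2 = 2449 + 210√136

35 3
2449 210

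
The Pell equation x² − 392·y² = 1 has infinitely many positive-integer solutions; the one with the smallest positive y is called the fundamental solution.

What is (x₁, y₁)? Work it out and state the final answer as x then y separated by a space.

99 5

√392 = [19; 1,3,1,38, …], period ℓ=4 (even) → k=3
step 0: (19, 1)  from 19·(1,0) + (0,1)
step 1: (20, 1)  from 1·(19,1) + (1,0)
step 2: (79, 4)  from 3·(20,1) + (19,1)
step 3: (99, 5)  from 1·(79,4) + (20,1)
fundamental: x₁=99, y₁=5  (since 9801 − 392·25 = 1)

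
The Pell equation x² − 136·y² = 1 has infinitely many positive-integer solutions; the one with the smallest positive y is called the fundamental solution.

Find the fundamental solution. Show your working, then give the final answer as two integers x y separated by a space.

35 3

√136 = [11; 1,1,1,22, …], period ℓ=4 (even) → k=3
a_0=11:  p_0=11·1+0=11,  q_0=11·0+1=1
a_1=1:  p_1=1·11+1=12,  q_1=1·1+0=1
a_2=1:  p_2=1·12+11=23,  q_2=1·1+1=2
a_3=1:  p_3=1·23+12=35,  q_3=1·2+1=3
→ (35, 3).  Check: 35²=1225, 136·3²=1224, difference 1.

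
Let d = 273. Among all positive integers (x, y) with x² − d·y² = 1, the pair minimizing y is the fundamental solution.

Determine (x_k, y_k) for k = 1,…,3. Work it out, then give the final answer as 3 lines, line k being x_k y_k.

727 44
1057057 63976
1536960151 93021060

[16; 1,1,10,1,1,32] for √273; ℓ=6 ⇒ convergent index 5
i=0: a=16 ⇒ p=16, q=1
i=1: a=1 ⇒ p=17, q=1
i=2: a=1 ⇒ p=33, q=2
…
i=4: a=1 ⇒ p=380, q=23
i=5: a=1 ⇒ p=727, q=44
→ (727, 44).  Check: 727²=528529, 273·44²=528528, difference 1.
n=2: (727,44)∘(727,44) = (727·727+273·44·44, 727·44+44·727) = (1057057,63976)
n=3: (1057057,63976)∘(727,44) = (727·1057057+273·44·63976, 727·63976+44·1057057) = (1536960151,93021060)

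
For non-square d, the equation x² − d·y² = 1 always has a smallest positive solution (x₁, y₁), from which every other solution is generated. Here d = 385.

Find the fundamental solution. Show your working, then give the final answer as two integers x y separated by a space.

95831 4884

d=385: √d = [19; 1,1,1,1,1,…,1,1,38] (ℓ=16, even), read p_15/q_15
k=0  a_k=19  p_k/q_k = 19/1
…
k=5  a_k=1  p_k/q_k = 157/8
…
k=8  a_k=2  p_k/q_k = 2021/103
…
k=12  a_k=1  p_k/q_k = 23271/1186
…
k=14  a_k=1  p_k/q_k = 59551/3035
k=15  a_k=1  p_k/q_k = 95831/4884
fundamental: x₁=95831, y₁=4884  (since 9183580561 − 385·23853456 = 1)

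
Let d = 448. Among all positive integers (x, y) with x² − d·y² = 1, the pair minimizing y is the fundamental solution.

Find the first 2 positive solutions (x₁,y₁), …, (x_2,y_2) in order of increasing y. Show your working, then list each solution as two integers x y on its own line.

[21; 6,42] for √448; ℓ=2 ⇒ convergent index 1
k=0  a_k=21  p_k/q_k = 21/1
k=1  a_k=6  p_k/q_k = 127/6
(x₁, y₁) = (127, 6);  127² − 448·6² = 1 ✓
(x_2, y_2) = (127·127 + 448·6·6, 127·6 + 6·127) = (32257, 1524)

127 6
32257 1524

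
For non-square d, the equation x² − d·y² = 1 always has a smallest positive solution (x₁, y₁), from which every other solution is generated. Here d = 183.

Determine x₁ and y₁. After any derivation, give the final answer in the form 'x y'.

487 36

d=183: √d = [13; 1,1,8,1,1,26] (ℓ=6, even), read p_5/q_5
step 0: (13, 1)  from 13·(1,0) + (0,1)
step 1: (14, 1)  from 1·(13,1) + (1,0)
…
step 4: (257, 19)  from 1·(230,17) + (27,2)
step 5: (487, 36)  from 1·(257,19) + (230,17)
→ (487, 36).  Check: 487²=237169, 183·36²=237168, difference 1.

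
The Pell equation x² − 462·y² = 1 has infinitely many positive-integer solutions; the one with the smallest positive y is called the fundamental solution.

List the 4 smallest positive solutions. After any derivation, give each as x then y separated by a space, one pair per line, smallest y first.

43 2
3697 172
317899 14790
27335617 1271768

√462 = [21; 2,42, …], period ℓ=2 (even) → k=1
k=0  a_k=21  p_k/q_k = 21/1
k=1  a_k=2  p_k/q_k = 43/2
fundamental: x₁=43, y₁=2  (since 1849 − 462·4 = 1)
k=2:  x_2 = 43·43+462·2·2 = 3697,  y_2 = 43·2+2·43 = 172
k=3:  x_3 = 43·3697+462·2·172 = 317899,  y_3 = 43·172+2·3697 = 14790
k=4:  x_4 = 43·317899+462·2·14790 = 27335617,  y_4 = 43·14790+2·317899 = 1271768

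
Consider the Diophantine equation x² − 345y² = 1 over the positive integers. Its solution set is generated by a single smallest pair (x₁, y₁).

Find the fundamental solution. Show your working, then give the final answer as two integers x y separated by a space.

6761 364

√345 → a₀=18, period (1,1,2,1,6,1,2,1,1,36); ℓ=10 even so k=9
step 0: (18, 1)  from 18·(1,0) + (0,1)
…
step 6: (1003, 54)  from 1·(873,47) + (130,7)
step 7: (2879, 155)  from 2·(1003,54) + (873,47)
step 8: (3882, 209)  from 1·(2879,155) + (1003,54)
step 9: (6761, 364)  from 1·(3882,209) + (2879,155)
→ (6761, 364).  Check: 6761²=45711121, 345·364²=45711120, difference 1.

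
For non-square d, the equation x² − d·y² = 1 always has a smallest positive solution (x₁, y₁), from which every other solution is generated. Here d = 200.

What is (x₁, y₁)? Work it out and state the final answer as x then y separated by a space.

99 7

√200 → a₀=14, period (7,28); ℓ=2 even so k=1
i=0: a=14 ⇒ p=14, q=1
i=1: a=7 ⇒ p=99, q=7
→ (99, 7).  Check: 99²=9801, 200·7²=9800, difference 1.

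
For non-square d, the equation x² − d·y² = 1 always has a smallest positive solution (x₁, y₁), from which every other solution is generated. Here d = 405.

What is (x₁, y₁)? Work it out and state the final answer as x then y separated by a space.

[20; 8,40] for √405; ℓ=2 ⇒ convergent index 1
step 0: (20, 1)  from 20·(1,0) + (0,1)
step 1: (161, 8)  from 8·(20,1) + (1,0)
(x₁, y₁) = (161, 8);  161² − 405·8² = 1 ✓

161 8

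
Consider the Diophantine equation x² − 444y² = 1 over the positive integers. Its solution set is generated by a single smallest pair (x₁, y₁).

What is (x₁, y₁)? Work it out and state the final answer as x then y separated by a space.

√444 = [21; 14,42, …], period ℓ=2 (even) → k=1
i=0: a=21 ⇒ p=21, q=1
i=1: a=14 ⇒ p=295, q=14
fundamental: x₁=295, y₁=14  (since 87025 − 444·196 = 1)

295 14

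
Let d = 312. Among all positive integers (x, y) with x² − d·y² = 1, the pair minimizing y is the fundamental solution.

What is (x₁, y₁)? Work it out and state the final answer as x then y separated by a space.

[17; 1,1,1,34] for √312; ℓ=4 ⇒ convergent index 3
step 0: (17, 1)  from 17·(1,0) + (0,1)
step 1: (18, 1)  from 1·(17,1) + (1,0)
step 2: (35, 2)  from 1·(18,1) + (17,1)
step 3: (53, 3)  from 1·(35,2) + (18,1)
fundamental: x₁=53, y₁=3  (since 2809 − 312·9 = 1)

53 3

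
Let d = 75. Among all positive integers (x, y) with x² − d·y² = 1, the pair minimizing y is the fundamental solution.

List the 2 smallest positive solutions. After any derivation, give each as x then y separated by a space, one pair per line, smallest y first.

26 3
1351 156

[8; 1,1,1,16] for √75; ℓ=4 ⇒ convergent index 3
k=0  a_k=8  p_k/q_k = 8/1
…
k=2  a_k=1  p_k/q_k = 17/2
k=3  a_k=1  p_k/q_k = 26/3
→ (26, 3).  Check: 26²=676, 75·3²=675, difference 1.
k=2:  x_2 = 26·26+75·3·3 = 1351,  y_2 = 26·3+3·26 = 156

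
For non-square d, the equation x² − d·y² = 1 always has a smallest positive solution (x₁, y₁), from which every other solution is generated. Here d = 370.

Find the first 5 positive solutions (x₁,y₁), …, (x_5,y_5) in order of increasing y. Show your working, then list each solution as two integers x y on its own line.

√370 → a₀=19, period (4,4,38); ℓ=3 odd so k=5
a_0=19:  p_0=19·1+0=19,  q_0=19·0+1=1
…
a_2=4:  p_2=4·77+19=327,  q_2=4·4+1=17
a_3=38:  p_3=38·327+77=12503,  q_3=38·17+4=650
a_4=4:  p_4=4·12503+327=50339,  q_4=4·650+17=2617
a_5=4:  p_5=4·50339+12503=213859,  q_5=4·2617+650=11118
(x₁, y₁) = (213859, 11118);  213859² − 370·11118² = 1 ✓
(x_2, y_2) = (213859·213859 + 370·11118·11118, 213859·11118 + 11118·213859) = (91471343761, 4755368724)
(x_3, y_3) = (213859·91471343761 + 370·11118·4755368724, 213859·4755368724 + 11118·91471343761) = (39123940210553539, 2033956799880714)
(x_4, y_4) = (213859·39123940210553539 + 370·11118·2033956799880714, 213859·2033956799880714 + 11118·39123940210553539) = (16734013458886067250241, 869959934526623861928)
(x_5, y_5) = (213859·16734013458886067250241 + 370·11118·869959934526623861928, 213859·869959934526623861928 + 11118·16734013458886067250241) = (7157438768568706971928026499, 372097523273824548176239590)

213859 11118
91471343761 4755368724
39123940210553539 2033956799880714
16734013458886067250241 869959934526623861928
7157438768568706971928026499 372097523273824548176239590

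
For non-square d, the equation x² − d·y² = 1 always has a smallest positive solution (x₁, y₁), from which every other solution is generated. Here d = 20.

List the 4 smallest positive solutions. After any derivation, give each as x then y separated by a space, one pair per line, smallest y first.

9 2
161 36
2889 646
51841 11592

√20 → a₀=4, period (2,8); ℓ=2 even so k=1
step 0: (4, 1)  from 4·(1,0) + (0,1)
step 1: (9, 2)  from 2·(4,1) + (1,0)
fundamental: x₁=9, y₁=2  (since 81 − 20·4 = 1)
k=2:  x_2 = 9·9+20·2·2 = 161,  y_2 = 9·2+2·9 = 36
k=3:  x_3 = 9·161+20·2·36 = 2889,  y_3 = 9·36+2·161 = 646
k=4:  x_4 = 9·2889+20·2·646 = 51841,  y_4 = 9·646+2·2889 = 11592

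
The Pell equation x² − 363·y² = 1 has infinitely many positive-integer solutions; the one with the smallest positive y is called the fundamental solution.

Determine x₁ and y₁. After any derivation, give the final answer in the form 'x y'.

d=363: √d = [19; 19,38] (ℓ=2, even), read p_1/q_1
step 0: (19, 1)  from 19·(1,0) + (0,1)
step 1: (362, 19)  from 19·(19,1) + (1,0)
(x₁, y₁) = (362, 19);  362² − 363·19² = 1 ✓

362 19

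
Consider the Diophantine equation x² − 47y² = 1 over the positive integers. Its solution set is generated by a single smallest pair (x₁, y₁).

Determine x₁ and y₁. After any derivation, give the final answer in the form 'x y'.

√47 = [6; 1,5,1,12, …], period ℓ=4 (even) → k=3
i=0: a=6 ⇒ p=6, q=1
i=1: a=1 ⇒ p=7, q=1
i=2: a=5 ⇒ p=41, q=6
i=3: a=1 ⇒ p=48, q=7
fundamental: x₁=48, y₁=7  (since 2304 − 47·49 = 1)

48 7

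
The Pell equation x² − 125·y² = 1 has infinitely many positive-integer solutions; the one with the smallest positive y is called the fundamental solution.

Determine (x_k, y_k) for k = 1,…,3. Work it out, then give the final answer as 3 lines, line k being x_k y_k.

√125 → a₀=11, period (5,1,1,5,22); ℓ=5 odd so k=9
k=0  a_k=11  p_k/q_k = 11/1
k=1  a_k=5  p_k/q_k = 56/5
k=2  a_k=1  p_k/q_k = 67/6
k=3  a_k=1  p_k/q_k = 123/11
k=4  a_k=5  p_k/q_k = 682/61
k=5  a_k=22  p_k/q_k = 15127/1353
k=6  a_k=5  p_k/q_k = 76317/6826
k=7  a_k=1  p_k/q_k = 91444/8179
k=8  a_k=1  p_k/q_k = 167761/15005
k=9  a_k=5  p_k/q_k = 930249/83204
(x₁, y₁) = (930249, 83204);  930249² − 125·83204² = 1 ✓
(930249+83204√125)^2 = 1730726404001 + 154800875592√125
(930249+83204√125)^3 = 3220013013190122249 + 288006719437081612√125

930249 83204
1730726404001 154800875592
3220013013190122249 288006719437081612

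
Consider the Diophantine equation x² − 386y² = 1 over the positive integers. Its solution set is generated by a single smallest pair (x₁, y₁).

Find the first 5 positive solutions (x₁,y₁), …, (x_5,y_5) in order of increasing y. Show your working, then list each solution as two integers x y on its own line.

[19; 1,1,1,4,1,18,1,4,1,1,1,38] for √386; ℓ=12 ⇒ convergent index 11
i=0: a=19 ⇒ p=19, q=1
i=1: a=1 ⇒ p=20, q=1
…
i=3: a=1 ⇒ p=59, q=3
i=4: a=4 ⇒ p=275, q=14
i=5: a=1 ⇒ p=334, q=17
i=6: a=18 ⇒ p=6287, q=320
i=7: a=1 ⇒ p=6621, q=337
…
i=10: a=1 ⇒ p=72163, q=3673
i=11: a=1 ⇒ p=111555, q=5678
(x₁, y₁) = (111555, 5678);  111555² − 386·5678² = 1 ✓
n=2: (111555,5678)∘(111555,5678) = (111555·111555+386·5678·5678, 111555·5678+5678·111555) = (24889036049,1266818580)
n=3: (24889036049,1266818580)∘(111555,5678) = (111555·24889036049+386·5678·1266818580, 111555·1266818580+5678·24889036049) = (5552992832780835,282639893378122)
n=4: (5552992832780835,282639893378122)∘(111555,5678) = (111555·5552992832780835+386·5678·282639893378122, 111555·282639893378122+5678·5552992832780835) = (1238928230896843060801,63059786610325980840)
n=5: (1238928230896843060801,63059786610325980840)∘(111555,5678) = (111555·1238928230896843060801+386·5678·63059786610325980840, 111555·63059786610325980840+5678·1238928230896843060801) = (276417277589841662462530275,14069268990347189691834278)

111555 5678
24889036049 1266818580
5552992832780835 282639893378122
1238928230896843060801 63059786610325980840
276417277589841662462530275 14069268990347189691834278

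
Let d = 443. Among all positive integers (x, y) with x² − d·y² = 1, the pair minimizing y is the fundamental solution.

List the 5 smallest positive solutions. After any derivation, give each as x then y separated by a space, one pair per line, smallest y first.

442 21
390727 18564
345402226 16410555
305335177057 14506912056
269915951116162 12824093846949

√443 = [21; 21,42, …], period ℓ=2 (even) → k=1
step 0: (21, 1)  from 21·(1,0) + (0,1)
step 1: (442, 21)  from 21·(21,1) + (1,0)
fundamental: x₁=442, y₁=21  (since 195364 − 443·441 = 1)
(442+21√443)^2 = 390727 + 18564√443
(442+21√443)^3 = 345402226 + 16410555√443
(442+21√443)^4 = 305335177057 + 14506912056√443
(442+21√443)^5 = 269915951116162 + 12824093846949√443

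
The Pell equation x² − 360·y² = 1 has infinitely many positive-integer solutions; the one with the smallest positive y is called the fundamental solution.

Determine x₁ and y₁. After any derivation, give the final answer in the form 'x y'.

√360 = [18; 1,36, …], period ℓ=2 (even) → k=1
k=0  a_k=18  p_k/q_k = 18/1
k=1  a_k=1  p_k/q_k = 19/1
fundamental: x₁=19, y₁=1  (since 361 − 360·1 = 1)

19 1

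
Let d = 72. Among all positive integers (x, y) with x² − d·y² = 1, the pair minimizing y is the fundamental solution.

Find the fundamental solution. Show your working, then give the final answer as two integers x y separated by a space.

d=72: √d = [8; 2,16] (ℓ=2, even), read p_1/q_1
a_0=8:  p_0=8·1+0=8,  q_0=8·0+1=1
a_1=2:  p_1=2·8+1=17,  q_1=2·1+0=2
→ (17, 2).  Check: 17²=289, 72·2²=288, difference 1.

17 2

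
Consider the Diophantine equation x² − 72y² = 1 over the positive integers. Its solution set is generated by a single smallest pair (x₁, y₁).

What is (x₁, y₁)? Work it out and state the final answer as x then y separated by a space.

17 2

√72 → a₀=8, period (2,16); ℓ=2 even so k=1
step 0: (8, 1)  from 8·(1,0) + (0,1)
step 1: (17, 2)  from 2·(8,1) + (1,0)
(x₁, y₁) = (17, 2);  17² − 72·2² = 1 ✓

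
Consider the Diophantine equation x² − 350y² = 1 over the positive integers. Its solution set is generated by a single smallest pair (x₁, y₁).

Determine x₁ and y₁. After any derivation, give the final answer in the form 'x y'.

d=350: √d = [18; 1,2,2,2,1,36] (ℓ=6, even), read p_5/q_5
step 0: (18, 1)  from 18·(1,0) + (0,1)
…
step 3: (131, 7)  from 2·(56,3) + (19,1)
step 4: (318, 17)  from 2·(131,7) + (56,3)
step 5: (449, 24)  from 1·(318,17) + (131,7)
(x₁, y₁) = (449, 24);  449² − 350·24² = 1 ✓

449 24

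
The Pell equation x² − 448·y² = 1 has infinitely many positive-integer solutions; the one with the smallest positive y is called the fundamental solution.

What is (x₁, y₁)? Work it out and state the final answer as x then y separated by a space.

√448 → a₀=21, period (6,42); ℓ=2 even so k=1
a_0=21:  p_0=21·1+0=21,  q_0=21·0+1=1
a_1=6:  p_1=6·21+1=127,  q_1=6·1+0=6
(x₁, y₁) = (127, 6);  127² − 448·6² = 1 ✓

127 6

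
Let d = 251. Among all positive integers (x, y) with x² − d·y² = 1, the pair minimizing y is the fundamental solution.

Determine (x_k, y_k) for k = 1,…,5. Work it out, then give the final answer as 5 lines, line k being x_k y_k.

3674890 231957
27009633024199 1704832919460
198514860608593651330 12530146894788486843
1459040552203802437039183201 92093823044376819996025080
10723627069776264560841239313394450 676869338735087333923490423995557

[15; 1,5,2,1,2,…,5,1,30] for √251; ℓ=14 ⇒ convergent index 13
i=0: a=15 ⇒ p=15, q=1
…
i=5: a=2 ⇒ p=808, q=51
…
i=7: a=15 ⇒ p=29563, q=1866
i=8: a=2 ⇒ p=61043, q=3853
i=9: a=2 ⇒ p=151649, q=9572
…
i=12: a=5 ⇒ p=3097857, q=195535
i=13: a=1 ⇒ p=3674890, q=231957
fundamental: x₁=3674890, y₁=231957  (since 13504816512100 − 251·53804049849 = 1)
(x_2, y_2) = (3674890·3674890 + 251·231957·231957, 3674890·231957 + 231957·3674890) = (27009633024199, 1704832919460)
(x_3, y_3) = (3674890·27009633024199 + 251·231957·1704832919460, 3674890·1704832919460 + 231957·27009633024199) = (198514860608593651330, 12530146894788486843)
(x_4, y_4) = (3674890·198514860608593651330 + 251·231957·12530146894788486843, 3674890·12530146894788486843 + 231957·198514860608593651330) = (1459040552203802437039183201, 92093823044376819996025080)
(x_5, y_5) = (3674890·1459040552203802437039183201 + 251·231957·92093823044376819996025080, 3674890·92093823044376819996025080 + 231957·1459040552203802437039183201) = (10723627069776264560841239313394450, 676869338735087333923490423995557)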